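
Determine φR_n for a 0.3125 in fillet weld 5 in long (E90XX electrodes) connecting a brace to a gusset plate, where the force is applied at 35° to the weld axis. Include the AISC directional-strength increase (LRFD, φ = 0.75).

E90XX → F_EXX = 90 ksi.
t_e = 0.707 × 0.3125 = 0.2209 in; A_we = 0.2209 × 5 = 1.105 in².
Directional factor: 1.0 + 0.5 sin^1.5(35°) = 1.217.
F_nw = 0.6 × 90 × 1.217 = 65.73 ksi.
φR_n = 0.75 × 65.73 × 1.105 = 54.46 kips.

φR_n ≈ 54.5 kips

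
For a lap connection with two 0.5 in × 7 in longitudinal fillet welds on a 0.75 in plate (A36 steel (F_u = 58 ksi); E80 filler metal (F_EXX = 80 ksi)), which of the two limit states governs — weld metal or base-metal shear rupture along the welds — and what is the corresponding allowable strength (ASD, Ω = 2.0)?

t_e = 0.707 × 0.5 = 0.3535 in; L = 14 in.
Weld metal: R_n/Ω = (1/2.0) × 0.6 × 80 × 0.3535 × 14 = 118.8 kip.
Base metal (shear rupture): R_n/Ω = (1/2.0) × 0.6 × 58 × 0.75 × 14 = 182.7 kip.
Governing: weld metal.

R_n/Ω ≈ 119 kip (weld metal governs)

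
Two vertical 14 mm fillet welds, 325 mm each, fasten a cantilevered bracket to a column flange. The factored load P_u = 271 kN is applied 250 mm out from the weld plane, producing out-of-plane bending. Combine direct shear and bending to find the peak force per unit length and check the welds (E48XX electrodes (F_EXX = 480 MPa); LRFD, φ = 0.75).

f_max ≈ 1970 N/mm; adequate

L_w = 2 × 325 = 650 mm; section modulus (unit throat) S = 2 × L²/6 = 35210 mm².
Direct shear f_v = P/L_w = 271×10³/650 = 416.9 N/mm.
Moment M = P × e = 271×10³ × 250 = 67750000 N·mm; bending f_b = M/S = 1924 N/mm.
f_max = √(f_v² + f_b²) = √(416.9² + 1924²) = 1969 N/mm.
φr_n = 0.75 × 0.6 × 480 × (0.707 × 14) = 2138 N/mm → adequate.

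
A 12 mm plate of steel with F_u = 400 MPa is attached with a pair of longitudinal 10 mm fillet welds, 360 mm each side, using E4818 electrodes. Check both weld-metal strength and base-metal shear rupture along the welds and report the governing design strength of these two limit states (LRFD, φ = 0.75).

φR_n ≈ 1100 kN (weld metal governs)

E48XX → F_EXX = 480 MPa.
t_e = 0.707 × 10 = 7.07 mm; L = 720 mm.
Weld metal: φR_n = 0.75 × 0.6 × 480 × 7.07 × 720 × 10⁻³ = 1100 kN.
Base metal (shear rupture): φR_n = 0.75 × 0.6 × 400 × 12 × 720 × 10⁻³ = 1555 kN.
Governing: weld metal.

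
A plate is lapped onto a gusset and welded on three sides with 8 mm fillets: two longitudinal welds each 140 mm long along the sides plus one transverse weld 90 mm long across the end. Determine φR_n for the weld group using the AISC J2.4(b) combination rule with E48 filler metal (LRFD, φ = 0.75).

E48XX → F_EXX = 480 MPa.
t_e = 0.707 × 8 = 5.656 mm.
R_nwl = 0.6 × 480 × 5.656 × 280 × 10⁻³ = 456.1 kN (longitudinal, 2 welds).
R_nwt = 0.6 × 480 × 5.656 × 90 × 10⁻³ = 146.6 kN (transverse, base value).
(i) R_nwl + R_nwt = 602.7 kN; (ii) 0.85 R_nwl + 1.5 R_nwt = 607.6 kN.
R_n = max = 607.6 kN [governs: (ii)]; φR_n = 455.7 kN.

φR_n ≈ 456 kN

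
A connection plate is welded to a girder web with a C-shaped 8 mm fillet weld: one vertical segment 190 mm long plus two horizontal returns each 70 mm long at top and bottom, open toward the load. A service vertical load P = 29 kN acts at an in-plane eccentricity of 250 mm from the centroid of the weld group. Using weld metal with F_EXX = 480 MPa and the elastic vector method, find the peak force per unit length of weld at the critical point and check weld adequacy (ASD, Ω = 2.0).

Total weld length L_w = 330 mm. Treat welds as unit-width lines.
Centroid: x̄ = 2×70×35 / 330 = 14.85 mm from the vertical weld.
Polar moment about centroid: J = I_x + I_y = [190³/12 + 2×70×95²] + [190×14.85² + 2(70³/12 + 70×20.15²)] = 1991000 mm³.
Direct shear f_v = P/L_w = 29×10³ / 330 = 87.88 N/mm (vertical).
Torsion M = P·e = 29×10³ × 250 = 7250000 N·mm.
Critical point at (x, y) = (55.15, 95) from centroid. f_tx = M·y/J = 345.9 N/mm; f_ty = M·x/J = 200.8 N/mm.
Resultant f_max = √[f_tx² + (f_v + f_ty)²] = √[345.9² + (87.88 + 200.8)²] = 450.6 N/mm.
Capacity per unit length: r_n/Ω = (1/2.0) × 0.6 × 480 × (0.707 × 8) = 814.5 N/mm.
450.6 ≤ 814.5 → adequate.

f_max ≈ 451 N/mm; adequate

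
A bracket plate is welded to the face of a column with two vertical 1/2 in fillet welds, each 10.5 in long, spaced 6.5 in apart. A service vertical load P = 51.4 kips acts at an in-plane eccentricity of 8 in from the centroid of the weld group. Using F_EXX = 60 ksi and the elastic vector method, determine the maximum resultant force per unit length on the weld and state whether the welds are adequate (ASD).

f_max ≈ 7.7 kip/in; NOT adequate

Total weld length L_w = 21 in. Treat welds as unit-width lines.
Polar moment about centroid: J = 2[d³/12 + d(b/2)²] = 2[10.5³/12 + 10.5×3.25²] = 414.8 in³.
Direct shear f_v = P/L_w = 51.4 / 21 = 2.448 kip/in (vertical).
Torsion M = P·e = 51.4 × 8 = 411.2 kip·in.
Critical point at (x, y) = (3.25, 5.25) from centroid. f_tx = M·y/J = 5.205 kip/in; f_ty = M·x/J = 3.222 kip/in.
Resultant f_max = √[f_tx² + (f_v + f_ty)²] = √[5.205² + (2.448 + 3.222)²] = 7.697 kip/in.
Capacity per unit length: r_n/Ω = (1/2.0) × 0.6 × 60 × (0.707 × 0.5) = 6.363 kip/in.
7.697 > 6.363 → NOT adequate.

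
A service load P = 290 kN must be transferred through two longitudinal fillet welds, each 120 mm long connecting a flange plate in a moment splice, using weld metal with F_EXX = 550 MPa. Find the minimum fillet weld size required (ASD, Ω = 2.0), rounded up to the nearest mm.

w = 11 mm

Total weld length L = 240 mm.
Required throat t_e = P × Ω / (0.6 F_EXX × L) = 290 × 2.0 / (0.6 × 550 × 240 × 10⁻³) = 7.323 mm.
Required leg w = t_e / 0.707 = 10.36 mm → use 11 mm.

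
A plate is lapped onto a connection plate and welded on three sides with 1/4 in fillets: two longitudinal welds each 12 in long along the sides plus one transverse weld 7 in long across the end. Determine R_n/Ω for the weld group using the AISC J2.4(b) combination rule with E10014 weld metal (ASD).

R_n/Ω ≈ 164 kips

E100XX → F_EXX = 100 ksi.
t_e = 0.707 × 0.25 = 0.1767 in.
R_nwl = 0.6 × 100 × 0.1767 × 24 = 254.5 kips (longitudinal, 2 welds).
R_nwt = 0.6 × 100 × 0.1767 × 7 = 74.23 kips (transverse, base value).
(i) R_nwl + R_nwt = 328.8 kips; (ii) 0.85 R_nwl + 1.5 R_nwt = 327.7 kips.
R_n = max = 328.8 kips [governs: (i)]; R_n/Ω = 164.4 kips.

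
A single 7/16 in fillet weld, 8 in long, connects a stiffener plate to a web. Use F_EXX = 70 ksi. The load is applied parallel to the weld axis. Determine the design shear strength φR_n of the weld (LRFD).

φR_n ≈ 77.9 kips

Effective throat t_e = 0.707 × 0.4375 = 0.3093 in.
Total length L = 8 in; A_we = 0.3093 × 8 = 2.474 in².
F_nw = 0.6 F_EXX = 0.6 × 70 = 42 ksi.
φR_n = 0.75 × 42 × 2.474 = 77.95 kips.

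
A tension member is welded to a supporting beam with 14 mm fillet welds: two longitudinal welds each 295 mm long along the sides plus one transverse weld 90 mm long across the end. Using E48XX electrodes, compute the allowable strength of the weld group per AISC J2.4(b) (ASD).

E48XX → F_EXX = 480 MPa.
t_e = 0.707 × 14 = 9.898 mm.
R_nwl = 0.6 × 480 × 9.898 × 590 × 10⁻³ = 1682 kN (longitudinal, 2 welds).
R_nwt = 0.6 × 480 × 9.898 × 90 × 10⁻³ = 256.6 kN (transverse, base value).
(i) R_nwl + R_nwt = 1938 kN; (ii) 0.85 R_nwl + 1.5 R_nwt = 1814 kN.
R_n = max = 1938 kN [governs: (i)]; R_n/Ω = 969.2 kN.

R_n/Ω ≈ 969 kN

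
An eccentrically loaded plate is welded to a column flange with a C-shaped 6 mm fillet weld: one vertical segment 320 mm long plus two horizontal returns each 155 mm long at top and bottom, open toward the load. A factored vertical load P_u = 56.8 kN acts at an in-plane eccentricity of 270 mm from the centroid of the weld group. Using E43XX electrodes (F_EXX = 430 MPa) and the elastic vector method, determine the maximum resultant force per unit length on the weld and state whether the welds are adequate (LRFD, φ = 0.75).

f_max ≈ 310 N/mm; adequate

Total weld length L_w = 630 mm. Treat welds as unit-width lines.
Centroid: x̄ = 2×155×77.5 / 630 = 38.13 mm from the vertical weld.
Polar moment about centroid: J = I_x + I_y = [320³/12 + 2×155×160²] + [320×38.13² + 2(155³/12 + 155×39.37²)] = 12230000 mm³.
Direct shear f_v = P/L_w = 56.8×10³ / 630 = 90.16 N/mm (vertical).
Torsion M = P·e = 56.8×10³ × 270 = 15336000 N·mm.
Critical point at (x, y) = (116.9, 160) from centroid. f_tx = M·y/J = 200.6 N/mm; f_ty = M·x/J = 146.5 N/mm.
Resultant f_max = √[f_tx² + (f_v + f_ty)²] = √[200.6² + (90.16 + 146.5)²] = 310.2 N/mm.
Capacity per unit length: φr_n = 0.75 × 0.6 × 430 × (0.707 × 6) = 820.8 N/mm.
310.2 ≤ 820.8 → adequate.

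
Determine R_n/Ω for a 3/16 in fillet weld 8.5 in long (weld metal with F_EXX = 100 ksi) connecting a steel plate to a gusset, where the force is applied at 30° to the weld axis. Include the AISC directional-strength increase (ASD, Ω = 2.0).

t_e = 0.707 × 0.1875 = 0.1326 in; A_we = 0.1326 × 8.5 = 1.127 in².
Directional factor: 1.0 + 0.5 sin^1.5(30°) = 1.177.
F_nw = 0.6 × 100 × 1.177 = 70.61 ksi.
R_n/Ω = (70.61 × 1.127) / 2.0 = 39.78 kips.

R_n/Ω ≈ 39.8 kips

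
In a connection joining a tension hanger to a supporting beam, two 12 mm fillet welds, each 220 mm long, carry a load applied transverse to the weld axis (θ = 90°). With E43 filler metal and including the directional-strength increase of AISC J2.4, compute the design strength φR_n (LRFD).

E43XX → F_EXX = 430 MPa.
t_e = 0.707 × 12 = 8.484 mm; A_we = 8.484 × 440 = 3733 mm².
Directional factor: 1.0 + 0.5 sin^1.5(90°) = 1.5.
F_nw = 0.6 × 430 × 1.5 = 387 MPa.
φR_n = 0.75 × 387 × 3733 × 10⁻³ = 1083 kN.

φR_n ≈ 1080 kN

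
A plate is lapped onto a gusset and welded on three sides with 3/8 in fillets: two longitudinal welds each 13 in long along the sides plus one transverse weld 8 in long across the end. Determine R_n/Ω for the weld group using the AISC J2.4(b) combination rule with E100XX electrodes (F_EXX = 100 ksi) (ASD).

R_n/Ω ≈ 271 kips

t_e = 0.707 × 0.375 = 0.2651 in.
R_nwl = 0.6 × 100 × 0.2651 × 26 = 413.6 kips (longitudinal, 2 welds).
R_nwt = 0.6 × 100 × 0.2651 × 8 = 127.3 kips (transverse, base value).
(i) R_nwl + R_nwt = 540.9 kips; (ii) 0.85 R_nwl + 1.5 R_nwt = 542.4 kips.
R_n = max = 542.4 kips [governs: (ii)]; R_n/Ω = 271.2 kips.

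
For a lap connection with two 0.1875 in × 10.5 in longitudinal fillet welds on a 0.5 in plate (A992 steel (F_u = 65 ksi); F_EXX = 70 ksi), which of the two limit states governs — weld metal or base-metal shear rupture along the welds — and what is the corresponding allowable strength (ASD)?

t_e = 0.707 × 0.1875 = 0.1326 in; L = 21 in.
Weld metal: R_n/Ω = (1/2.0) × 0.6 × 70 × 0.1326 × 21 = 58.46 kip.
Base metal (shear rupture): R_n/Ω = (1/2.0) × 0.6 × 65 × 0.5 × 21 = 204.8 kip.
Governing: weld metal.

R_n/Ω ≈ 58.5 kip (weld metal governs)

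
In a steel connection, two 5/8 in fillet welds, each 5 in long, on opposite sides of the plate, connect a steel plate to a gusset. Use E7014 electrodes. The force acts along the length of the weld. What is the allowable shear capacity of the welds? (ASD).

E70XX → F_EXX = 70 ksi.
Effective throat t_e = 0.707 × 0.625 = 0.4419 in.
Total length L = 10 in; A_we = 0.4419 × 10 = 4.419 in².
F_nw = 0.6 F_EXX = 0.6 × 70 = 42 ksi.
R_n = 42 × 4.419 = 185.6 kips; R_n/Ω = 185.6/2.0 = 92.79 kips.

R_n/Ω ≈ 92.8 kips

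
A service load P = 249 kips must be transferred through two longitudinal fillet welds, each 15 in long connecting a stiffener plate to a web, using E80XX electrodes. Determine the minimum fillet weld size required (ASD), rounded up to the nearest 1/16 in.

w = 1/2 in

E80XX → F_EXX = 80 ksi.
Total weld length L = 30 in.
Required throat t_e = P × Ω / (0.6 F_EXX × L) = 249 × 2.0 / (0.6 × 80 × 30) = 0.3458 in.
Required leg w = t_e / 0.707 = 0.4892 in → use 1/2 in.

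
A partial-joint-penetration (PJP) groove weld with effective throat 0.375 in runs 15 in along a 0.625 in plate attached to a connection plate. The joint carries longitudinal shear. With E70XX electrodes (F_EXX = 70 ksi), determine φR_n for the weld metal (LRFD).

Effective throat (given) t_e = 0.375 in.
A_we = 0.375 × 15 = 5.625 in².
F_nw = 0.6 F_EXX = 42 ksi.
φR_n = 0.75 × 42 × 5.625 = 177.2 kips.

φR_n ≈ 177 kips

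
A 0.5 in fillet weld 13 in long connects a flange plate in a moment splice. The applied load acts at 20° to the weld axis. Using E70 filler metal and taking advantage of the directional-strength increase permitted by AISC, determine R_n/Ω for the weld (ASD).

R_n/Ω ≈ 106 kip

E70XX → F_EXX = 70 ksi.
t_e = 0.707 × 0.5 = 0.3535 in; A_we = 0.3535 × 13 = 4.595 in².
Directional factor: 1.0 + 0.5 sin^1.5(20°) = 1.1.
F_nw = 0.6 × 70 × 1.1 = 46.2 ksi.
R_n/Ω = (46.2 × 4.595) / 2.0 = 106.2 kip.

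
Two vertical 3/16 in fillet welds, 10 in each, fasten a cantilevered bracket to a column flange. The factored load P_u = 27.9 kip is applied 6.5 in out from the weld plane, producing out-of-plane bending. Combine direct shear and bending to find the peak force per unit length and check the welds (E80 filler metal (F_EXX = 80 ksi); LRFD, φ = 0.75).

L_w = 2 × 10 = 20 in; section modulus (unit throat) S = 2 × L²/6 = 33.33 in².
Direct shear f_v = P/L_w = 27.9/20 = 1.395 kip/in.
Moment M = P × e = 27.9 × 6.5 = 181.35 kip·in; bending f_b = M/S = 5.44 kip/in.
f_max = √(f_v² + f_b²) = √(1.395² + 5.44²) = 5.616 kip/in.
φr_n = 0.75 × 0.6 × 80 × (0.707 × 0.1875) = 4.772 kip/in → NOT adequate.

f_max ≈ 5.62 kip/in; NOT adequate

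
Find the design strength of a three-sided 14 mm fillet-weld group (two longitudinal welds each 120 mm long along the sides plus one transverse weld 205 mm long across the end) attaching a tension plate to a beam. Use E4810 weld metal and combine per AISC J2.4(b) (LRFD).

φR_n ≈ 1090 kN

E48XX → F_EXX = 480 MPa.
t_e = 0.707 × 14 = 9.898 mm.
R_nwl = 0.6 × 480 × 9.898 × 240 × 10⁻³ = 684.1 kN (longitudinal, 2 welds).
R_nwt = 0.6 × 480 × 9.898 × 205 × 10⁻³ = 584.4 kN (transverse, base value).
(i) R_nwl + R_nwt = 1269 kN; (ii) 0.85 R_nwl + 1.5 R_nwt = 1458 kN.
R_n = max = 1458 kN [governs: (ii)]; φR_n = 1094 kN.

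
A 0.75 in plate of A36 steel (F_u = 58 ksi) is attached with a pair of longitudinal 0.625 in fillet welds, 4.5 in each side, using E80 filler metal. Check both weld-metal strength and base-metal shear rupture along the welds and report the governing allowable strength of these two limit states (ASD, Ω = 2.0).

R_n/Ω ≈ 95.4 kip (weld metal governs)

E80XX → F_EXX = 80 ksi.
t_e = 0.707 × 0.625 = 0.4419 in; L = 9 in.
Weld metal: R_n/Ω = (1/2.0) × 0.6 × 80 × 0.4419 × 9 = 95.44 kip.
Base metal (shear rupture): R_n/Ω = (1/2.0) × 0.6 × 58 × 0.75 × 9 = 117.4 kip.
Governing: weld metal.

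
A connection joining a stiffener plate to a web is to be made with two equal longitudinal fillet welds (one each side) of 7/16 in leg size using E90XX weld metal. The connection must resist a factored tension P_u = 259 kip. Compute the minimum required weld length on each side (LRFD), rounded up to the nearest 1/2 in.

E90XX → F_EXX = 90 ksi.
Throat t_e = 0.707 × 0.4375 = 0.3093 in.
φr_n = 0.75 × 0.6 × 90 × 0.3093 = 12.53 kip/in.
L_req = P_u / φr_n = 259 / 12.53 = 20.68 in total.
Per side: 20.68 / 2 = 10.34 in.
Round up → use L = 10.5 in on each side.

L = 10.5 in on each side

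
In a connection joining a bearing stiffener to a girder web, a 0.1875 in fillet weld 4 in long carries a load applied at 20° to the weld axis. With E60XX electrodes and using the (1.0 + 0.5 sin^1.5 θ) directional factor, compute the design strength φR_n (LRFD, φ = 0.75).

E60XX → F_EXX = 60 ksi.
t_e = 0.707 × 0.1875 = 0.1326 in; A_we = 0.1326 × 4 = 0.5302 in².
Directional factor: 1.0 + 0.5 sin^1.5(20°) = 1.1.
F_nw = 0.6 × 60 × 1.1 = 39.6 ksi.
φR_n = 0.75 × 39.6 × 0.5302 = 15.75 kips.

φR_n ≈ 15.7 kips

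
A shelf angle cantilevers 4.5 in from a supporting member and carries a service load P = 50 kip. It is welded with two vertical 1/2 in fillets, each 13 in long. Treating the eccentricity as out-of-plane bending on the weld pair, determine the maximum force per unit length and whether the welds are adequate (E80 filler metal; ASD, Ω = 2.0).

f_max ≈ 4.43 kip/in; adequate

E80XX → F_EXX = 80 ksi.
L_w = 2 × 13 = 26 in; section modulus (unit throat) S = 2 × L²/6 = 56.33 in².
Direct shear f_v = P/L_w = 50/26 = 1.923 kip/in.
Moment M = P × e = 50 × 4.5 = 225 kip·in; bending f_b = M/S = 3.994 kip/in.
f_max = √(f_v² + f_b²) = √(1.923² + 3.994²) = 4.433 kip/in.
r_n/Ω = (1/2.0) × 0.6 × 80 × (0.707 × 0.5) = 8.484 kip/in → adequate.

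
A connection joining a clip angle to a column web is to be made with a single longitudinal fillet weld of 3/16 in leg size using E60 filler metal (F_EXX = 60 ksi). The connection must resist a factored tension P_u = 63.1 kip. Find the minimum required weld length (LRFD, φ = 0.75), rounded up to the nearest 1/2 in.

L = 18 in

Throat t_e = 0.707 × 0.1875 = 0.1326 in.
φr_n = 0.75 × 0.6 × 60 × 0.1326 = 3.579 kip/in.
L_req = P_u / φr_n = 63.1 / 3.579 = 17.63 in total.
Round up → use L = 18 in.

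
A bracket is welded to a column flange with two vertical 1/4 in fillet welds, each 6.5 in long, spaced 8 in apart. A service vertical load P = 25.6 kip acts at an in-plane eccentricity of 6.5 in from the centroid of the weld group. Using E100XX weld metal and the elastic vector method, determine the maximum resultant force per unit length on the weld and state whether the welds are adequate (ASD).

f_max ≈ 5.06 kip/in; adequate

E100XX → F_EXX = 100 ksi.
Total weld length L_w = 13 in. Treat welds as unit-width lines.
Polar moment about centroid: J = 2[d³/12 + d(b/2)²] = 2[6.5³/12 + 6.5×4²] = 253.8 in³.
Direct shear f_v = P/L_w = 25.6 / 13 = 1.969 kip/in (vertical).
Torsion M = P·e = 25.6 × 6.5 = 166.4 kip·in.
Critical point at (x, y) = (4, 3.25) from centroid. f_tx = M·y/J = 2.131 kip/in; f_ty = M·x/J = 2.623 kip/in.
Resultant f_max = √[f_tx² + (f_v + f_ty)²] = √[2.131² + (1.969 + 2.623)²] = 5.062 kip/in.
Capacity per unit length: r_n/Ω = (1/2.0) × 0.6 × 100 × (0.707 × 0.25) = 5.302 kip/in.
5.062 ≤ 5.302 → adequate.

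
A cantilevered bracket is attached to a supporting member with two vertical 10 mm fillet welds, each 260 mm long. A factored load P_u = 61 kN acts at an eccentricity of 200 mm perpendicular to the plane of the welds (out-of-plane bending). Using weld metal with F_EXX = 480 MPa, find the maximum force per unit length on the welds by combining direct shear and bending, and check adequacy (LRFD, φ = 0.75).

L_w = 2 × 260 = 520 mm; section modulus (unit throat) S = 2 × L²/6 = 22530 mm².
Direct shear f_v = P/L_w = 61×10³/520 = 117.3 N/mm.
Moment M = P × e = 61×10³ × 200 = 12200000 N·mm; bending f_b = M/S = 541.4 N/mm.
f_max = √(f_v² + f_b²) = √(117.3² + 541.4²) = 554 N/mm.
φr_n = 0.75 × 0.6 × 480 × (0.707 × 10) = 1527 N/mm → adequate.

f_max ≈ 554 N/mm; adequate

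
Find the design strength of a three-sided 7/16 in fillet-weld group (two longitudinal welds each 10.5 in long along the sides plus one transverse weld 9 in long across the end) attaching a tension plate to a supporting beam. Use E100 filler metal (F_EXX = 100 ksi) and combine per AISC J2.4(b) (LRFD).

t_e = 0.707 × 0.4375 = 0.3093 in.
R_nwl = 0.6 × 100 × 0.3093 × 21 = 389.7 kip (longitudinal, 2 welds).
R_nwt = 0.6 × 100 × 0.3093 × 9 = 167 kip (transverse, base value).
(i) R_nwl + R_nwt = 556.8 kip; (ii) 0.85 R_nwl + 1.5 R_nwt = 581.8 kip.
R_n = max = 581.8 kip [governs: (ii)]; φR_n = 436.4 kip.

φR_n ≈ 436 kip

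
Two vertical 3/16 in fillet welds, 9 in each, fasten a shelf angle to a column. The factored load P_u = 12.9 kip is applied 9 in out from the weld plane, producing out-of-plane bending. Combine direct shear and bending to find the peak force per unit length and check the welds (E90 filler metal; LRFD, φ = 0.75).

E90XX → F_EXX = 90 ksi.
L_w = 2 × 9 = 18 in; section modulus (unit throat) S = 2 × L²/6 = 27 in².
Direct shear f_v = P/L_w = 12.9/18 = 0.7167 kip/in.
Moment M = P × e = 12.9 × 9 = 116.1 kip·in; bending f_b = M/S = 4.3 kip/in.
f_max = √(f_v² + f_b²) = √(0.7167² + 4.3²) = 4.359 kip/in.
φr_n = 0.75 × 0.6 × 90 × (0.707 × 0.1875) = 5.369 kip/in → adequate.

f_max ≈ 4.36 kip/in; adequate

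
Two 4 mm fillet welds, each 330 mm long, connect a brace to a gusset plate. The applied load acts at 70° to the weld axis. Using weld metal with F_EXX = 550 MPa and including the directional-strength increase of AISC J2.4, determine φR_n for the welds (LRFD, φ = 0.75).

φR_n ≈ 672 kN

t_e = 0.707 × 4 = 2.828 mm; A_we = 2.828 × 660 = 1866 mm².
Directional factor: 1.0 + 0.5 sin^1.5(70°) = 1.455.
F_nw = 0.6 × 550 × 1.455 = 480.3 MPa.
φR_n = 0.75 × 480.3 × 1866 × 10⁻³ = 672.4 kN.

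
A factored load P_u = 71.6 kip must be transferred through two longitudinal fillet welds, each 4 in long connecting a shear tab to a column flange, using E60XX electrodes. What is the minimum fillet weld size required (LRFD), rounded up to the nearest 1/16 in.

w = 1/2 in

E60XX → F_EXX = 60 ksi.
Total weld length L = 8 in.
Required throat t_e = P_u / (φ × 0.6 F_EXX × L) = 71.6 / (0.75 × 0.6 × 60 × 8) = 0.3315 in.
Required leg w = t_e / 0.707 = 0.4689 in → use 1/2 in.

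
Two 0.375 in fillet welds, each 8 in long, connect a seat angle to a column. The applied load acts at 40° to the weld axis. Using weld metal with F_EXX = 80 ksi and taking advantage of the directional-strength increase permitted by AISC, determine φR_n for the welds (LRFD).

φR_n ≈ 192 kip

t_e = 0.707 × 0.375 = 0.2651 in; A_we = 0.2651 × 16 = 4.242 in².
Directional factor: 1.0 + 0.5 sin^1.5(40°) = 1.258.
F_nw = 0.6 × 80 × 1.258 = 60.37 ksi.
φR_n = 0.75 × 60.37 × 4.242 = 192.1 kip.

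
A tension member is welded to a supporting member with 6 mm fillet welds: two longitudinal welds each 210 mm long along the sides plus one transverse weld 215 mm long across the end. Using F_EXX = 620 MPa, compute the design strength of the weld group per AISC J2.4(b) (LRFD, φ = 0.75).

t_e = 0.707 × 6 = 4.242 mm.
R_nwl = 0.6 × 620 × 4.242 × 420 × 10⁻³ = 662.8 kN (longitudinal, 2 welds).
R_nwt = 0.6 × 620 × 4.242 × 215 × 10⁻³ = 339.3 kN (transverse, base value).
(i) R_nwl + R_nwt = 1002 kN; (ii) 0.85 R_nwl + 1.5 R_nwt = 1072 kN.
R_n = max = 1072 kN [governs: (ii)]; φR_n = 804.2 kN.

φR_n ≈ 804 kN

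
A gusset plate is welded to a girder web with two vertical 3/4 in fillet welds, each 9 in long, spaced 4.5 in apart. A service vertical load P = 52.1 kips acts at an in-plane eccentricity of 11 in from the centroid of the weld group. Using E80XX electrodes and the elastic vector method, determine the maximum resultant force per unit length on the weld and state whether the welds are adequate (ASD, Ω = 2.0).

E80XX → F_EXX = 80 ksi.
Total weld length L_w = 18 in. Treat welds as unit-width lines.
Polar moment about centroid: J = 2[d³/12 + d(b/2)²] = 2[9³/12 + 9×2.25²] = 212.6 in³.
Direct shear f_v = P/L_w = 52.1 / 18 = 2.894 kip/in (vertical).
Torsion M = P·e = 52.1 × 11 = 573.1 kip·in.
Critical point at (x, y) = (2.25, 4.5) from centroid. f_tx = M·y/J = 12.13 kip/in; f_ty = M·x/J = 6.065 kip/in.
Resultant f_max = √[f_tx² + (f_v + f_ty)²] = √[12.13² + (2.894 + 6.065)²] = 15.08 kip/in.
Capacity per unit length: r_n/Ω = (1/2.0) × 0.6 × 80 × (0.707 × 0.75) = 12.73 kip/in.
15.08 > 12.73 → NOT adequate.

f_max ≈ 15.1 kip/in; NOT adequate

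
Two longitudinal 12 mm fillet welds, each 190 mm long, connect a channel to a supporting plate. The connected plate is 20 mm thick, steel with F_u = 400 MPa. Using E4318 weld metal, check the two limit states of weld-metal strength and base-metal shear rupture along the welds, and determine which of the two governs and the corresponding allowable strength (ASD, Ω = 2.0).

E43XX → F_EXX = 430 MPa.
t_e = 0.707 × 12 = 8.484 mm; L = 380 mm.
Weld metal: R_n/Ω = (1/2.0) × 0.6 × 430 × 8.484 × 380 × 10⁻³ = 415.9 kN.
Base metal (shear rupture): R_n/Ω = (1/2.0) × 0.6 × 400 × 20 × 380 × 10⁻³ = 912 kN.
Governing: weld metal.

R_n/Ω ≈ 416 kN (weld metal governs)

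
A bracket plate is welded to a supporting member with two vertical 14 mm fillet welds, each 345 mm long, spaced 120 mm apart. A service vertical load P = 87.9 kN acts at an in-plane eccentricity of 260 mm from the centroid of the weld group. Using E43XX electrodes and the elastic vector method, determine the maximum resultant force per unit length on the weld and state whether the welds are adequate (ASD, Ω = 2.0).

f_max ≈ 504 N/mm; adequate

E43XX → F_EXX = 430 MPa.
Total weld length L_w = 690 mm. Treat welds as unit-width lines.
Polar moment about centroid: J = 2[d³/12 + d(b/2)²] = 2[345³/12 + 345×60²] = 9328000 mm³.
Direct shear f_v = P/L_w = 87.9×10³ / 690 = 127.4 N/mm (vertical).
Torsion M = P·e = 87.9×10³ × 260 = 22854000 N·mm.
Critical point at (x, y) = (60, 172.5) from centroid. f_tx = M·y/J = 422.6 N/mm; f_ty = M·x/J = 147 N/mm.
Resultant f_max = √[f_tx² + (f_v + f_ty)²] = √[422.6² + (127.4 + 147)²] = 503.9 N/mm.
Capacity per unit length: r_n/Ω = (1/2.0) × 0.6 × 430 × (0.707 × 14) = 1277 N/mm.
503.9 ≤ 1277 → adequate.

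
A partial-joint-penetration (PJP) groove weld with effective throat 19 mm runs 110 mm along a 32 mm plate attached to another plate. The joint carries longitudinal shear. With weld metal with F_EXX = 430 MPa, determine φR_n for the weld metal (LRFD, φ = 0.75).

φR_n ≈ 404 kN

Effective throat (given) t_e = 19 mm.
A_we = 19 × 110 = 2090 mm².
F_nw = 0.6 F_EXX = 258 MPa.
φR_n = 0.75 × 258 × 2090 × 10⁻³ = 404.4 kN.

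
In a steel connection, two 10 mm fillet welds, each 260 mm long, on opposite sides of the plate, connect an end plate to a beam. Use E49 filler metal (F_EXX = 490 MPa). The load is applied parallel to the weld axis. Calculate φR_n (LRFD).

Effective throat t_e = 0.707 × 10 = 7.07 mm.
Total length L = 520 mm; A_we = 7.07 × 520 = 3676 mm².
F_nw = 0.6 F_EXX = 0.6 × 490 = 294 MPa.
φR_n = 0.75 × 294 × 3676 × 10⁻³ = 810.6 kN.

φR_n ≈ 811 kN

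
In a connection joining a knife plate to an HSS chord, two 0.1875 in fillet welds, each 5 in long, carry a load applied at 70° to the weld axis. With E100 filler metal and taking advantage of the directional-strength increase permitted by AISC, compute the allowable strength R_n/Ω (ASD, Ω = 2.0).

E100XX → F_EXX = 100 ksi.
t_e = 0.707 × 0.1875 = 0.1326 in; A_we = 0.1326 × 10 = 1.326 in².
Directional factor: 1.0 + 0.5 sin^1.5(70°) = 1.455.
F_nw = 0.6 × 100 × 1.455 = 87.33 ksi.
R_n/Ω = (87.33 × 1.326) / 2.0 = 57.88 kip.

R_n/Ω ≈ 57.9 kip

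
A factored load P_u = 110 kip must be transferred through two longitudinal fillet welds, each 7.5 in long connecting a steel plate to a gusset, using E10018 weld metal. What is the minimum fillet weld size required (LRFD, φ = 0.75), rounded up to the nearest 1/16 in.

w = 1/4 in

E100XX → F_EXX = 100 ksi.
Total weld length L = 15 in.
Required throat t_e = P_u / (φ × 0.6 F_EXX × L) = 110 / (0.75 × 0.6 × 100 × 15) = 0.163 in.
Required leg w = t_e / 0.707 = 0.2305 in → use 1/4 in.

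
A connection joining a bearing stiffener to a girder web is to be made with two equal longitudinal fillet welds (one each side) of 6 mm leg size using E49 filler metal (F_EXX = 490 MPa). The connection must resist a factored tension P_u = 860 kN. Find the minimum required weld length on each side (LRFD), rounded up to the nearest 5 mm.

Throat t_e = 0.707 × 6 = 4.242 mm.
φr_n = 0.75 × 0.6 × 490 × 4.242 × 10⁻³ = 0.9354 kN/mm.
L_req = P_u / φr_n = 860 / 0.9354 = 919.4 mm total.
Per side: 919.4 / 2 = 459.7 mm.
Round up → use L = 460 mm on each side.

L = 460 mm on each side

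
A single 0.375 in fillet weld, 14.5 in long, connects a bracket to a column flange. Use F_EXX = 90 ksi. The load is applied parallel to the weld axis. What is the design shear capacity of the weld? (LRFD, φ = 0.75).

Effective throat t_e = 0.707 × 0.375 = 0.2651 in.
Total length L = 14.5 in; A_we = 0.2651 × 14.5 = 3.844 in².
F_nw = 0.6 F_EXX = 0.6 × 90 = 54 ksi.
φR_n = 0.75 × 54 × 3.844 = 155.7 kips.

φR_n ≈ 156 kips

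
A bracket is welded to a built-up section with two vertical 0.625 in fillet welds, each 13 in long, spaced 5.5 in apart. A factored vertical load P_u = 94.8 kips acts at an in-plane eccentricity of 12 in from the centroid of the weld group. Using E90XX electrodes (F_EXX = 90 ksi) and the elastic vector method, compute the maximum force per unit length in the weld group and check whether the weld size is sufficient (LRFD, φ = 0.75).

Total weld length L_w = 26 in. Treat welds as unit-width lines.
Polar moment about centroid: J = 2[d³/12 + d(b/2)²] = 2[13³/12 + 13×2.75²] = 562.8 in³.
Direct shear f_v = P/L_w = 94.8 / 26 = 3.646 kip/in (vertical).
Torsion M = P·e = 94.8 × 12 = 1137.6 kip·in.
Critical point at (x, y) = (2.75, 6.5) from centroid. f_tx = M·y/J = 13.14 kip/in; f_ty = M·x/J = 5.559 kip/in.
Resultant f_max = √[f_tx² + (f_v + f_ty)²] = √[13.14² + (3.646 + 5.559)²] = 16.04 kip/in.
Capacity per unit length: φr_n = 0.75 × 0.6 × 90 × (0.707 × 0.625) = 17.9 kip/in.
16.04 ≤ 17.9 → adequate.

f_max ≈ 16 kip/in; adequate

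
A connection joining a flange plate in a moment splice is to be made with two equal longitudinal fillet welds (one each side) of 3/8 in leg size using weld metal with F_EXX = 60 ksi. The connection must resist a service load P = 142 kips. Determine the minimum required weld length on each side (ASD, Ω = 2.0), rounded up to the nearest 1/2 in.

Throat t_e = 0.707 × 0.375 = 0.2651 in.
r_n/Ω = (0.6 × 60 × 0.2651) / 2.0 = 4.772 kip/in.
L_req = P / (r_n/Ω) = 142 / 4.772 = 29.76 in total.
Per side: 29.76 / 2 = 14.88 in.
Round up → use L = 15 in on each side.

L = 15 in on each side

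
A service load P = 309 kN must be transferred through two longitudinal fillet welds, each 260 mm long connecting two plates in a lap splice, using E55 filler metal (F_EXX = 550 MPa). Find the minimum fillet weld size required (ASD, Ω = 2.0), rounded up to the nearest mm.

Total weld length L = 520 mm.
Required throat t_e = P × Ω / (0.6 F_EXX × L) = 309 × 2.0 / (0.6 × 550 × 520 × 10⁻³) = 3.601 mm.
Required leg w = t_e / 0.707 = 5.094 mm → use 6 mm.

w = 6 mm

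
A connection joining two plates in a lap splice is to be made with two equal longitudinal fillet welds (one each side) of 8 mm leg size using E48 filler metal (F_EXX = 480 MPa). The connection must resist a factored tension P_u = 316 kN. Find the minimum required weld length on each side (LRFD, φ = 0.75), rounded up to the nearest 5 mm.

Throat t_e = 0.707 × 8 = 5.656 mm.
φr_n = 0.75 × 0.6 × 480 × 5.656 × 10⁻³ = 1.222 kN/mm.
L_req = P_u / φr_n = 316 / 1.222 = 258.7 mm total.
Per side: 258.7 / 2 = 129.3 mm.
Round up → use L = 130 mm on each side.

L = 130 mm on each side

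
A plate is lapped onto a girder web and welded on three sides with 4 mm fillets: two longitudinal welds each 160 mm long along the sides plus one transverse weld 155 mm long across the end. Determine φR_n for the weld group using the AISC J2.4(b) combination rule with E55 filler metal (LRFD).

φR_n ≈ 353 kN

E55XX → F_EXX = 550 MPa.
t_e = 0.707 × 4 = 2.828 mm.
R_nwl = 0.6 × 550 × 2.828 × 320 × 10⁻³ = 298.6 kN (longitudinal, 2 welds).
R_nwt = 0.6 × 550 × 2.828 × 155 × 10⁻³ = 144.7 kN (transverse, base value).
(i) R_nwl + R_nwt = 443.3 kN; (ii) 0.85 R_nwl + 1.5 R_nwt = 470.8 kN.
R_n = max = 470.8 kN [governs: (ii)]; φR_n = 353.1 kN.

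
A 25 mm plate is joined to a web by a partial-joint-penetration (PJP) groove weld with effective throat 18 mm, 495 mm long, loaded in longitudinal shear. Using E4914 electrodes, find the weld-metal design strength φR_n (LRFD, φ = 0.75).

φR_n ≈ 1960 kN

E49XX → F_EXX = 490 MPa.
Effective throat (given) t_e = 18 mm.
A_we = 18 × 495 = 8910 mm².
F_nw = 0.6 F_EXX = 294 MPa.
φR_n = 0.75 × 294 × 8910 × 10⁻³ = 1965 kN.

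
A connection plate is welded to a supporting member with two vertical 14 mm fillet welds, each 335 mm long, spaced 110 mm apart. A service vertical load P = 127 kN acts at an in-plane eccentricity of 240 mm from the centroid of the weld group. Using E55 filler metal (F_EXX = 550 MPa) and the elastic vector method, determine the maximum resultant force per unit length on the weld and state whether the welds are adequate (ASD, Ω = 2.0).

Total weld length L_w = 670 mm. Treat welds as unit-width lines.
Polar moment about centroid: J = 2[d³/12 + d(b/2)²] = 2[335³/12 + 335×55²] = 8293000 mm³.
Direct shear f_v = P/L_w = 127×10³ / 670 = 189.6 N/mm (vertical).
Torsion M = P·e = 127×10³ × 240 = 30480000 N·mm.
Critical point at (x, y) = (55, 167.5) from centroid. f_tx = M·y/J = 615.7 N/mm; f_ty = M·x/J = 202.2 N/mm.
Resultant f_max = √[f_tx² + (f_v + f_ty)²] = √[615.7² + (189.6 + 202.2)²] = 729.7 N/mm.
Capacity per unit length: r_n/Ω = (1/2.0) × 0.6 × 550 × (0.707 × 14) = 1633 N/mm.
729.7 ≤ 1633 → adequate.

f_max ≈ 730 N/mm; adequate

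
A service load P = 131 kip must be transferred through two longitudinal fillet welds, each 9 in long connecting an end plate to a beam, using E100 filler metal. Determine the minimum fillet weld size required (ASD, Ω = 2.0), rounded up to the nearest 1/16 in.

w = 3/8 in

E100XX → F_EXX = 100 ksi.
Total weld length L = 18 in.
Required throat t_e = P × Ω / (0.6 F_EXX × L) = 131 × 2.0 / (0.6 × 100 × 18) = 0.2426 in.
Required leg w = t_e / 0.707 = 0.3431 in → use 3/8 in.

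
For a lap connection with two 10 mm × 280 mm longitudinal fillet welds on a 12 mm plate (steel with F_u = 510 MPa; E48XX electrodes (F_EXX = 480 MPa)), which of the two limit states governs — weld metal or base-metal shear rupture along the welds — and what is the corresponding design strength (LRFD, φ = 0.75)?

φR_n ≈ 855 kN (weld metal governs)

t_e = 0.707 × 10 = 7.07 mm; L = 560 mm.
Weld metal: φR_n = 0.75 × 0.6 × 480 × 7.07 × 560 × 10⁻³ = 855.2 kN.
Base metal (shear rupture): φR_n = 0.75 × 0.6 × 510 × 12 × 560 × 10⁻³ = 1542 kN.
Governing: weld metal.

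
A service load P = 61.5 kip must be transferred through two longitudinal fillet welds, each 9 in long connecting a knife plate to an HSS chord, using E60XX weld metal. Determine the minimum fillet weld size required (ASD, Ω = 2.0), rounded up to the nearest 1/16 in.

w = 5/16 in

E60XX → F_EXX = 60 ksi.
Total weld length L = 18 in.
Required throat t_e = P × Ω / (0.6 F_EXX × L) = 61.5 × 2.0 / (0.6 × 60 × 18) = 0.1898 in.
Required leg w = t_e / 0.707 = 0.2685 in → use 5/16 in.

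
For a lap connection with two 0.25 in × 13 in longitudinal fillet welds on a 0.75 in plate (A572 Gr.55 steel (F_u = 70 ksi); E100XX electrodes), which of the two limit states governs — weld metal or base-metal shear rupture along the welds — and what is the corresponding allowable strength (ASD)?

R_n/Ω ≈ 138 kip (weld metal governs)

E100XX → F_EXX = 100 ksi.
t_e = 0.707 × 0.25 = 0.1767 in; L = 26 in.
Weld metal: R_n/Ω = (1/2.0) × 0.6 × 100 × 0.1767 × 26 = 137.9 kip.
Base metal (shear rupture): R_n/Ω = (1/2.0) × 0.6 × 70 × 0.75 × 26 = 409.5 kip.
Governing: weld metal.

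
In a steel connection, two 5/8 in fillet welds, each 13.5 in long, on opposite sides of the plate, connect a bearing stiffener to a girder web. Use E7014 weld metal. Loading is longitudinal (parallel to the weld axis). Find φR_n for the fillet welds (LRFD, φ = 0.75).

φR_n ≈ 376 kips

E70XX → F_EXX = 70 ksi.
Effective throat t_e = 0.707 × 0.625 = 0.4419 in.
Total length L = 27 in; A_we = 0.4419 × 27 = 11.93 in².
F_nw = 0.6 F_EXX = 0.6 × 70 = 42 ksi.
φR_n = 0.75 × 42 × 11.93 = 375.8 kips.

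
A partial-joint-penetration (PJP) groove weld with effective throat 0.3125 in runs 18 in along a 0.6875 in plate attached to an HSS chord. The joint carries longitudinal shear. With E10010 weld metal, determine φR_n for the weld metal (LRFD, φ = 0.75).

E100XX → F_EXX = 100 ksi.
Effective throat (given) t_e = 0.3125 in.
A_we = 0.3125 × 18 = 5.625 in².
F_nw = 0.6 F_EXX = 60 ksi.
φR_n = 0.75 × 60 × 5.625 = 253.1 kip.

φR_n ≈ 253 kip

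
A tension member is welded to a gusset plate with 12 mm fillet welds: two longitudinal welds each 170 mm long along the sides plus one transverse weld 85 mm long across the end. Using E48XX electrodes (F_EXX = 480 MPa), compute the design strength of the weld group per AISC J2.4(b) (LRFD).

t_e = 0.707 × 12 = 8.484 mm.
R_nwl = 0.6 × 480 × 8.484 × 340 × 10⁻³ = 830.8 kN (longitudinal, 2 welds).
R_nwt = 0.6 × 480 × 8.484 × 85 × 10⁻³ = 207.7 kN (transverse, base value).
(i) R_nwl + R_nwt = 1038 kN; (ii) 0.85 R_nwl + 1.5 R_nwt = 1018 kN.
R_n = max = 1038 kN [governs: (i)]; φR_n = 778.8 kN.

φR_n ≈ 779 kN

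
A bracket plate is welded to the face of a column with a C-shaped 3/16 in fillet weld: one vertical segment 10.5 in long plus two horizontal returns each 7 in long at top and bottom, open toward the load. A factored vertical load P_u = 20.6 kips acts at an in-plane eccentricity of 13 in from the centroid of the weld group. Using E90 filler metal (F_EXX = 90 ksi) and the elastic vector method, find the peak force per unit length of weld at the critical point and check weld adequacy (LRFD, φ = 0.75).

Total weld length L_w = 24.5 in. Treat welds as unit-width lines.
Centroid: x̄ = 2×7×3.5 / 24.5 = 2 in from the vertical weld.
Polar moment about centroid: J = I_x + I_y = [10.5³/12 + 2×7×5.25²] + [10.5×2² + 2(7³/12 + 7×1.5²)] = 613 in³.
Direct shear f_v = P/L_w = 20.6 / 24.5 = 0.8408 kip/in (vertical).
Torsion M = P·e = 20.6 × 13 = 267.8 kip·in.
Critical point at (x, y) = (5, 5.25) from centroid. f_tx = M·y/J = 2.294 kip/in; f_ty = M·x/J = 2.184 kip/in.
Resultant f_max = √[f_tx² + (f_v + f_ty)²] = √[2.294² + (0.8408 + 2.184)²] = 3.796 kip/in.
Capacity per unit length: φr_n = 0.75 × 0.6 × 90 × (0.707 × 0.1875) = 5.369 kip/in.
3.796 ≤ 5.369 → adequate.

f_max ≈ 3.8 kip/in; adequate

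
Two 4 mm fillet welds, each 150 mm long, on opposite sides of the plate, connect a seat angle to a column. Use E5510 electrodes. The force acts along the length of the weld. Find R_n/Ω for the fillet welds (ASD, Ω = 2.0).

E55XX → F_EXX = 550 MPa.
Effective throat t_e = 0.707 × 4 = 2.828 mm.
Total length L = 300 mm; A_we = 2.828 × 300 = 848.4 mm².
F_nw = 0.6 F_EXX = 0.6 × 550 = 330 MPa.
R_n = 330 × 848.4 × 10⁻³ = 280 kN; R_n/Ω = 280/2.0 = 140 kN.

R_n/Ω ≈ 140 kN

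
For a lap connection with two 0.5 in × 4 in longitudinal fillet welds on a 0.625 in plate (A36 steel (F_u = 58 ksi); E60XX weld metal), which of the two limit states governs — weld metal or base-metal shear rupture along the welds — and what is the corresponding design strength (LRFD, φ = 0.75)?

E60XX → F_EXX = 60 ksi.
t_e = 0.707 × 0.5 = 0.3535 in; L = 8 in.
Weld metal: φR_n = 0.75 × 0.6 × 60 × 0.3535 × 8 = 76.36 kip.
Base metal (shear rupture): φR_n = 0.75 × 0.6 × 58 × 0.625 × 8 = 130.5 kip.
Governing: weld metal.

φR_n ≈ 76.4 kip (weld metal governs)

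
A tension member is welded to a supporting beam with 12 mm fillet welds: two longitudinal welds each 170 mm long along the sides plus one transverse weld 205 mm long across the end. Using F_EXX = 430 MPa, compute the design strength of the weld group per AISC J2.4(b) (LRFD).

φR_n ≈ 979 kN

t_e = 0.707 × 12 = 8.484 mm.
R_nwl = 0.6 × 430 × 8.484 × 340 × 10⁻³ = 744.2 kN (longitudinal, 2 welds).
R_nwt = 0.6 × 430 × 8.484 × 205 × 10⁻³ = 448.7 kN (transverse, base value).
(i) R_nwl + R_nwt = 1193 kN; (ii) 0.85 R_nwl + 1.5 R_nwt = 1306 kN.
R_n = max = 1306 kN [governs: (ii)]; φR_n = 979.2 kN.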